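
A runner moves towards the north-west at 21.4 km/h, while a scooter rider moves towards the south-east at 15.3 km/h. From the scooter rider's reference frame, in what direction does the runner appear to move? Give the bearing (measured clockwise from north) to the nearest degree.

Taking east as x and north as y: runner velocity = (-15.132, 15.132) km/h; scooter rider velocity = (10.819, -10.819) km/h.
Velocity of runner relative to scooter rider = (-15.132, 15.132) − (10.819, -10.819) = (-25.951, 25.951) km/h.
Bearing = atan2(-25.95, 25.95) = 315.00° clockwise from north.

315°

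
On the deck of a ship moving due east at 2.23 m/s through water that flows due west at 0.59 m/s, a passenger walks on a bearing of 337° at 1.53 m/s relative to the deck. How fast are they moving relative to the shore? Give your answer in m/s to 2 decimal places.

In east/north components (m/s): passenger relative to ship = (-0.598, 1.408); ship relative to water = (2.230, 0.000); water relative to ground = (-0.590, 0.000).
Sum = (1.042, 1.408) m/s.
Speed = |(1.042, 1.408)| = 1.752 m/s.

1.75 m/s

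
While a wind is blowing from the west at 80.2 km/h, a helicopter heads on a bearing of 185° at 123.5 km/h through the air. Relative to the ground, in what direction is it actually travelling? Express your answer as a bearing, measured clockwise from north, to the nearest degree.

Taking east as x and north as y: velocity relative to the air = (-10.764, -123.030) km/h; the air relative to ground = (80.200, 0.000) km/h.
Velocity relative to ground = (-10.764, -123.030) + (80.200, 0.000) = (69.436, -123.030) km/h.
Bearing = atan2(69.44, -123.03) = 150.56° clockwise from north.

151°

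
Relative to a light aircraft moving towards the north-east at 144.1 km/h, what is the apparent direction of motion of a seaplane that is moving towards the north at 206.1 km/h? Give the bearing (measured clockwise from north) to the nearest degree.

316°

Taking east as x and north as y: seaplane velocity = (0.000, 206.100) km/h; light aircraft velocity = (101.894, 101.894) km/h.
Velocity of seaplane relative to light aircraft = (0.000, 206.100) − (101.894, 101.894) = (-101.894, 104.206) km/h.
Bearing = atan2(-101.89, 104.21) = 315.64° clockwise from north.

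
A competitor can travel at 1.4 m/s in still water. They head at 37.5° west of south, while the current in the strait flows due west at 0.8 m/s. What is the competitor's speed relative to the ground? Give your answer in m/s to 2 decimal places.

1.99 m/s

Taking east as x and north as y: velocity relative to the water = (-0.852, -1.111) m/s; the water relative to ground = (-0.800, 0.000) m/s.
Velocity relative to ground = (-0.852, -1.111) + (-0.800, 0.000) = (-1.652, -1.111) m/s.
Speed = |(-1.652, -1.111)| = 1.991 m/s.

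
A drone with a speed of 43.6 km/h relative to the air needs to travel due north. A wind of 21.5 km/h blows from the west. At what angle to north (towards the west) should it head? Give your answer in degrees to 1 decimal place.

The wind pushes perpendicular to the desired track; the heading must have a component into the wind equal to 21.5 km/h: 43.6 sin θ = 21.5.
sin θ = 0.4931, so θ = 29.546°.

29.5°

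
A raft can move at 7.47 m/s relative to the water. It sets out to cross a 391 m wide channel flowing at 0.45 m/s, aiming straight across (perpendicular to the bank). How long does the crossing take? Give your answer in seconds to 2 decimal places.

The component of the raft's velocity perpendicular to the bank is 7.47 m/s.
The flow acts along the bank and has no component across it.
Time = 391 / 7.470 = 52.343 s.

52.34 s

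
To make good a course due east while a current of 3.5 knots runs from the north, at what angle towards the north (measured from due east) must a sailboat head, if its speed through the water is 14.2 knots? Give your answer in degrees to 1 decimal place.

14.3°

The current pushes perpendicular to the desired track; the heading must have a component into the current equal to 3.5 knots: 14.2 sin θ = 3.5.
sin θ = 0.2465, so θ = 14.269°.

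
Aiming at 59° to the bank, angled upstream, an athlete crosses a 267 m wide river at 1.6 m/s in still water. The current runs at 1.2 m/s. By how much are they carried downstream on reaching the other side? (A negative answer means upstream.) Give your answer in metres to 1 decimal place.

73.2 m

Perpendicular speed = 1.371 m/s; crossing time = 267 / 1.371 = 194.682 s.
Net downstream speed = 0.376 m/s.
Drift = 0.376 × 194.682 = 73.189 m (downstream).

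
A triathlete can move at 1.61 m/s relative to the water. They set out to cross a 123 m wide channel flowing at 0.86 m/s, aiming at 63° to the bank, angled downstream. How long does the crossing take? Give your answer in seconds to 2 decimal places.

The component of the triathlete's velocity perpendicular to the bank is 1.61 × sin 63° = 1.435 m/s.
The flow acts along the bank and has no component across it.
Time = 123 / 1.435 = 85.743 s.

85.74 s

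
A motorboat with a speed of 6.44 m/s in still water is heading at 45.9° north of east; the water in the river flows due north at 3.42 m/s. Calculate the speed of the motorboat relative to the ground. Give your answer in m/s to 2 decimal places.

9.21 m/s

Taking east as x and north as y: velocity relative to the water = (4.482, 4.625) m/s; the water relative to ground = (0.000, 3.420) m/s.
Velocity relative to ground = (4.482, 4.625) + (0.000, 3.420) = (4.482, 8.045) m/s.
Speed = |(4.482, 8.045)| = 9.209 m/s.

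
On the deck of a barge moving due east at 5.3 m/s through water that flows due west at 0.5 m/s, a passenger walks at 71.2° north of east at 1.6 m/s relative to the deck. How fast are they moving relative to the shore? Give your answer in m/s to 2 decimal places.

5.53 m/s

In east/north components (m/s): passenger relative to barge = (0.516, 1.515); barge relative to water = (5.300, 0.000); water relative to ground = (-0.500, 0.000).
Sum = (5.316, 1.515) m/s.
Speed = |(5.316, 1.515)| = 5.527 m/s.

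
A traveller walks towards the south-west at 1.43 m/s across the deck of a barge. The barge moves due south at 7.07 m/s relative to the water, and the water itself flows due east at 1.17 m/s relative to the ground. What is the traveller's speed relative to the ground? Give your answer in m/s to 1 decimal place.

In east/north components (m/s): traveller relative to barge = (-1.011, -1.011); barge relative to water = (0.000, -7.070); water relative to ground = (1.170, 0.000).
Sum = (0.159, -8.081) m/s.
Speed = |(0.159, -8.081)| = 8.083 m/s.

8.1 m/s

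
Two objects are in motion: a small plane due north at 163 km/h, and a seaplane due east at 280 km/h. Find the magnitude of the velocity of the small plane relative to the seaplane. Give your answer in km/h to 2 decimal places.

323.99 km/h

Taking east as x and north as y: small plane velocity = (0.000, 163.000) km/h; seaplane velocity = (280.000, 0.000) km/h.
Velocity of small plane relative to seaplane = (0.000, 163.000) − (280.000, 0.000) = (-280.000, 163.000) km/h.
Magnitude = |(-280.000, 163.000)| = 323.989 km/h.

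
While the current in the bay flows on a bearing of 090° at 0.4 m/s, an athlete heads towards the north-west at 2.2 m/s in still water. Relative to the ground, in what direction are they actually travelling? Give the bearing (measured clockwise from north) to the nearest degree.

Taking east as x and north as y: velocity relative to the water = (-1.556, 1.556) m/s; the water relative to ground = (0.400, 0.000) m/s.
Velocity relative to ground = (-1.556, 1.556) + (0.400, 0.000) = (-1.156, 1.556) m/s.
Bearing = atan2(-1.16, 1.56) = 323.39° clockwise from north.

323°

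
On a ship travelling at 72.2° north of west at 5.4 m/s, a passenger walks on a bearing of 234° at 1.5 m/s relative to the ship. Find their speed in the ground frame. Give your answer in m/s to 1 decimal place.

Taking east as x and north as y: ship velocity = (-1.651, 5.141) m/s; passenger velocity relative to ship = (-1.214, -0.882) m/s.
Velocity relative to ground = (-1.651, 5.141) + (-1.214, -0.882) = (-2.864, 4.260) m/s.
Speed = |(-2.864, 4.260)| = 5.133 m/s.

5.1 m/s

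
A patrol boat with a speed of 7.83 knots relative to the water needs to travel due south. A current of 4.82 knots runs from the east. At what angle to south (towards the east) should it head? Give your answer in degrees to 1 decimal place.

The current pushes perpendicular to the desired track; the heading must have a component into the current equal to 4.82 knots: 7.83 sin θ = 4.82.
sin θ = 0.6156, so θ = 37.994°.

38.0°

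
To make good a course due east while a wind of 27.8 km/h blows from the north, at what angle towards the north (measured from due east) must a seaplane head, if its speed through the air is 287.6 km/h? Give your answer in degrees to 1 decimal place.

5.5°

The wind pushes perpendicular to the desired track; the heading must have a component into the wind equal to 27.8 km/h: 287.6 sin θ = 27.8.
sin θ = 0.0967, so θ = 5.547°.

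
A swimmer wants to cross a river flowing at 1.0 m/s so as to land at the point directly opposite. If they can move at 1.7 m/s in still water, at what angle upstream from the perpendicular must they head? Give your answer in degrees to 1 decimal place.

To cancel the current, the upstream component of the swimmer's velocity must equal the flow: 1.7 sin θ = 1.0.
sin θ = 1.0 / 1.7 = 0.5882.
θ = arcsin(0.5882) = 36.032°.

36.0°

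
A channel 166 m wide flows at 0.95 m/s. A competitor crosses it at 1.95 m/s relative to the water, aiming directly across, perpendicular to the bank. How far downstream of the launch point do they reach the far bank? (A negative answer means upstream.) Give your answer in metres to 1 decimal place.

Perpendicular speed = 1.950 m/s; crossing time = 166 / 1.950 = 85.128 s.
Net downstream speed = 0.950 m/s.
Drift = 0.950 × 85.128 = 80.872 m (downstream).

80.9 m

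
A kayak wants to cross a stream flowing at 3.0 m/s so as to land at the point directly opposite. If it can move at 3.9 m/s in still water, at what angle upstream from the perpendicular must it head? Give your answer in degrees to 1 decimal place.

To cancel the current, the upstream component of the kayak's velocity must equal the flow: 3.9 sin θ = 3.0.
sin θ = 3.0 / 3.9 = 0.7692.
θ = arcsin(0.7692) = 50.285°.

50.3°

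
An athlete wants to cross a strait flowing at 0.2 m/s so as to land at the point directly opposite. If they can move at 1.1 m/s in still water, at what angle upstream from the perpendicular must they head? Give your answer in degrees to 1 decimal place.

10.5°

To cancel the current, the upstream component of the athlete's velocity must equal the flow: 1.1 sin θ = 0.2.
sin θ = 0.2 / 1.1 = 0.1818.
θ = arcsin(0.1818) = 10.476°.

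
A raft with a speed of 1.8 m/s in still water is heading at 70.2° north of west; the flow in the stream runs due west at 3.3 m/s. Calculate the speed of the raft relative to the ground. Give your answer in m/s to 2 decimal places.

Taking east as x and north as y: velocity relative to the water = (-0.610, 1.694) m/s; the water relative to ground = (-3.300, 0.000) m/s.
Velocity relative to ground = (-0.610, 1.694) + (-3.300, 0.000) = (-3.910, 1.694) m/s.
Speed = |(-3.910, 1.694)| = 4.261 m/s.

4.26 m/s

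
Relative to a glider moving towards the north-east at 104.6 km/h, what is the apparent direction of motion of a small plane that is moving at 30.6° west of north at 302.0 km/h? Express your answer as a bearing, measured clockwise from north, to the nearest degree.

309°

Taking east as x and north as y: small plane velocity = (-153.731, 259.944) km/h; glider velocity = (73.963, 73.963) km/h.
Velocity of small plane relative to glider = (-153.731, 259.944) − (73.963, 73.963) = (-227.694, 185.981) km/h.
Bearing = atan2(-227.69, 185.98) = 309.24° clockwise from north.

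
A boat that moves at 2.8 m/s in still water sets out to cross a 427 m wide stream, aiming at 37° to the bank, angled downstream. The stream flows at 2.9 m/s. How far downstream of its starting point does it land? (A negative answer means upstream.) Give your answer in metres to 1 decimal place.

Perpendicular speed = 1.685 m/s; crossing time = 427 / 1.685 = 253.400 s.
Net downstream speed = 5.136 m/s.
Drift = 5.136 × 253.400 = 1301.508 m (downstream).

1301.5 m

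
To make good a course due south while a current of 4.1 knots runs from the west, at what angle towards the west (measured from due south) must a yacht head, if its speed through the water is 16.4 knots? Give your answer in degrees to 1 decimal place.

The current pushes perpendicular to the desired track; the heading must have a component into the current equal to 4.1 knots: 16.4 sin θ = 4.1.
sin θ = 0.2500, so θ = 14.478°.

14.5°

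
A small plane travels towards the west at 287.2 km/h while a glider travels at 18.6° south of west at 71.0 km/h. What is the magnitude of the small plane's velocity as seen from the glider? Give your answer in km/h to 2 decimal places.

221.07 km/h

Taking east as x and north as y: small plane velocity = (-287.200, 0.000) km/h; glider velocity = (-67.292, -22.646) km/h.
Velocity of small plane relative to glider = (-287.200, 0.000) − (-67.292, -22.646) = (-219.908, 22.646) km/h.
Magnitude = |(-219.908, 22.646)| = 221.071 km/h.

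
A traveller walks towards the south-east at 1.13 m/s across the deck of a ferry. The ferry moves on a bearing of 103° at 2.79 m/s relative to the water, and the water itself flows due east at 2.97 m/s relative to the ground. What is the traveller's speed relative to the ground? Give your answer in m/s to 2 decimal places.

6.64 m/s

In east/north components (m/s): traveller relative to ferry = (0.799, -0.799); ferry relative to water = (2.718, -0.628); water relative to ground = (2.970, 0.000).
Sum = (6.488, -1.427) m/s.
Speed = |(6.488, -1.427)| = 6.643 m/s.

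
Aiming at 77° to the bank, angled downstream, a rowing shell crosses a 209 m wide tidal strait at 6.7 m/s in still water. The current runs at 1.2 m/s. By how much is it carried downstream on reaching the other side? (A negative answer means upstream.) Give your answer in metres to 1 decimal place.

Perpendicular speed = 6.528 m/s; crossing time = 209 / 6.528 = 32.015 s.
Net downstream speed = 2.707 m/s.
Drift = 2.707 × 32.015 = 86.669 m (downstream).

86.7 m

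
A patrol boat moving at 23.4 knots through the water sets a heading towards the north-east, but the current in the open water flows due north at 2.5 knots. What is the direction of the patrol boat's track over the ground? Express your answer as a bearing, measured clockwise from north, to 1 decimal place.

Taking east as x and north as y: velocity relative to the water = (16.546, 16.546) knots; the water relative to ground = (0.000, 2.500) knots.
Velocity relative to ground = (16.546, 16.546) + (0.000, 2.500) = (16.546, 19.046) knots.
Bearing = atan2(16.55, 19.05) = 40.98° clockwise from north.

041.0°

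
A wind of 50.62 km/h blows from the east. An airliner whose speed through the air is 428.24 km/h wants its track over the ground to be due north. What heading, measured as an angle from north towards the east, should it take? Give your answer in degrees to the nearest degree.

The wind pushes perpendicular to the desired track; the heading must have a component into the wind equal to 50.62 km/h: 428.24 sin θ = 50.62.
sin θ = 0.1182, so θ = 6.789°.

7°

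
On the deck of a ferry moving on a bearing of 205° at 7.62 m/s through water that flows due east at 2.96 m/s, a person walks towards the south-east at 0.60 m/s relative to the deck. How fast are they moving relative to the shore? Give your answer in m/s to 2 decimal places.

In east/north components (m/s): person relative to ferry = (0.424, -0.424); ferry relative to water = (-3.220, -6.906); water relative to ground = (2.960, 0.000).
Sum = (0.164, -7.330) m/s.
Speed = |(0.164, -7.330)| = 7.332 m/s.

7.33 m/s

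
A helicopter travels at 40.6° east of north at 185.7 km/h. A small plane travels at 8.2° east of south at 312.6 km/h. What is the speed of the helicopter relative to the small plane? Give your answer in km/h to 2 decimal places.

Taking east as x and north as y: helicopter velocity = (120.849, 140.997) km/h; small plane velocity = (44.586, -309.404) km/h.
Velocity of helicopter relative to small plane = (120.849, 140.997) − (44.586, -309.404) = (76.263, 450.401) km/h.
Magnitude = |(76.263, 450.401)| = 456.812 km/h.

456.81 km/h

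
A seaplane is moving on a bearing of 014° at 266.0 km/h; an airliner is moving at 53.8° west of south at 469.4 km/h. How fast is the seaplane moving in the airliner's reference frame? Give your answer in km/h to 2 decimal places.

Taking east as x and north as y: seaplane velocity = (64.351, 258.099) km/h; airliner velocity = (-378.787, -277.230) km/h.
Velocity of seaplane relative to airliner = (64.351, 258.099) − (-378.787, -277.230) = (443.138, 535.329) km/h.
Magnitude = |(443.138, 535.329)| = 694.945 km/h.

694.95 km/h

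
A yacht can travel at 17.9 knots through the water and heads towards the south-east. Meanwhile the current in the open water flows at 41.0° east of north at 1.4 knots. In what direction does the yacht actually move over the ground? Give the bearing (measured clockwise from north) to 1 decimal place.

130.5°

Taking east as x and north as y: velocity relative to the water = (12.657, -12.657) knots; the water relative to ground = (0.918, 1.057) knots.
Velocity relative to ground = (12.657, -12.657) + (0.918, 1.057) = (13.576, -11.601) knots.
Bearing = atan2(13.58, -11.60) = 130.51° clockwise from north.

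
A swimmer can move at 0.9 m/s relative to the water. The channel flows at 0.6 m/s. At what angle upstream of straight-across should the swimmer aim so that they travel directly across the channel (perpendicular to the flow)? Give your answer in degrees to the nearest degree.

To cancel the current, the upstream component of the swimmer's velocity must equal the flow: 0.9 sin θ = 0.6.
sin θ = 0.6 / 0.9 = 0.6667.
θ = arcsin(0.6667) = 41.810°.

42°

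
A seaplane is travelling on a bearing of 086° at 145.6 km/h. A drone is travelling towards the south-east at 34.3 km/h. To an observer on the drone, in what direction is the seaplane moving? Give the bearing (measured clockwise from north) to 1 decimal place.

Taking east as x and north as y: seaplane velocity = (145.245, 10.157) km/h; drone velocity = (24.254, -24.254) km/h.
Velocity of seaplane relative to drone = (145.245, 10.157) − (24.254, -24.254) = (120.992, 34.410) km/h.
Bearing = atan2(120.99, 34.41) = 74.12° clockwise from north.

074.1°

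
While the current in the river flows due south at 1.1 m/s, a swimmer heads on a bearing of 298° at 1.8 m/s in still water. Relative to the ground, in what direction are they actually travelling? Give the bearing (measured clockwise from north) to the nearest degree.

Taking east as x and north as y: velocity relative to the water = (-1.589, 0.845) m/s; the water relative to ground = (0.000, -1.100) m/s.
Velocity relative to ground = (-1.589, 0.845) + (0.000, -1.100) = (-1.589, -0.255) m/s.
Bearing = atan2(-1.59, -0.25) = 260.89° clockwise from north.

261°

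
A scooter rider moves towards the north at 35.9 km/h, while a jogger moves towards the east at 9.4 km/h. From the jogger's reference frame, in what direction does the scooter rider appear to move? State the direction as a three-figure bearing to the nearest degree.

345°

Taking east as x and north as y: scooter rider velocity = (0.000, 35.900) km/h; jogger velocity = (9.400, 0.000) km/h.
Velocity of scooter rider relative to jogger = (0.000, 35.900) − (9.400, 0.000) = (-9.400, 35.900) km/h.
Bearing = atan2(-9.40, 35.90) = 345.33° clockwise from north.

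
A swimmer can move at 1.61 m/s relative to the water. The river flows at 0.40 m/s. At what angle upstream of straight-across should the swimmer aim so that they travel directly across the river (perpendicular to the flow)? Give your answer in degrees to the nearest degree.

14°

To cancel the current, the upstream component of the swimmer's velocity must equal the flow: 1.61 sin θ = 0.40.
sin θ = 0.40 / 1.61 = 0.2484.
θ = arcsin(0.2484) = 14.386°.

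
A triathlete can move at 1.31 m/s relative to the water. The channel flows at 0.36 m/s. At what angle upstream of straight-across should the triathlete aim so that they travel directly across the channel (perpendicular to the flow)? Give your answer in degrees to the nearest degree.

To cancel the current, the upstream component of the triathlete's velocity must equal the flow: 1.31 sin θ = 0.36.
sin θ = 0.36 / 1.31 = 0.2748.
θ = arcsin(0.2748) = 15.951°.

16°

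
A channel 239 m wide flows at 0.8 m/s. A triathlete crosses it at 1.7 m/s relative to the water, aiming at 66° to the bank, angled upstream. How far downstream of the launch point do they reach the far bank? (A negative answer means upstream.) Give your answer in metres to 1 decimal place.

Perpendicular speed = 1.553 m/s; crossing time = 239 / 1.553 = 153.893 s.
Net downstream speed = 0.109 m/s.
Drift = 0.109 × 153.893 = 16.705 m (downstream).

16.7 m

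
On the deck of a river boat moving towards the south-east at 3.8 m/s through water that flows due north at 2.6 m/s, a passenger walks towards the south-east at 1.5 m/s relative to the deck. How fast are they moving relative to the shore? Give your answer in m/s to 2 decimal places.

In east/north components (m/s): passenger relative to river boat = (1.061, -1.061); river boat relative to water = (2.687, -2.687); water relative to ground = (0.000, 2.600).
Sum = (3.748, -1.148) m/s.
Speed = |(3.748, -1.148)| = 3.919 m/s.

3.92 m/s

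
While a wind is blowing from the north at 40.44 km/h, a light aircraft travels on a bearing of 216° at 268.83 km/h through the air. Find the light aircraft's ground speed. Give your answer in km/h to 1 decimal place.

302.5 km/h

Taking east as x and north as y: velocity relative to the air = (-158.014, -217.488) km/h; the air relative to ground = (0.000, -40.440) km/h.
Velocity relative to ground = (-158.014, -217.488) + (0.000, -40.440) = (-158.014, -257.928) km/h.
Speed = |(-158.014, -257.928)| = 302.482 km/h.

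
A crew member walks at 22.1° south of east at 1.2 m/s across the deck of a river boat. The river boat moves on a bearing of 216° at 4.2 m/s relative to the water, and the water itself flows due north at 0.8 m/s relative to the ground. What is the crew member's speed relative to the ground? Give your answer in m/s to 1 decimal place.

In east/north components (m/s): crew member relative to river boat = (1.112, -0.451); river boat relative to water = (-2.469, -3.398); water relative to ground = (0.000, 0.800).
Sum = (-1.357, -3.049) m/s.
Speed = |(-1.357, -3.049)| = 3.338 m/s.

3.3 m/s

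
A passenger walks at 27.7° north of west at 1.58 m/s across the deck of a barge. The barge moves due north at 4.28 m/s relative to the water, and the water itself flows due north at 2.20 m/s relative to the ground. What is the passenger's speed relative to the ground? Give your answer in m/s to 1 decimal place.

In east/north components (m/s): passenger relative to barge = (-1.399, 0.734); barge relative to water = (0.000, 4.280); water relative to ground = (0.000, 2.200).
Sum = (-1.399, 7.214) m/s.
Speed = |(-1.399, 7.214)| = 7.349 m/s.

7.3 m/s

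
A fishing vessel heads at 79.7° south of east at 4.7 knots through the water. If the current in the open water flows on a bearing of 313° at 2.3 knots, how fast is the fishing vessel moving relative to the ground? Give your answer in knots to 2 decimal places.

3.17 knots

Taking east as x and north as y: velocity relative to the water = (0.840, -4.624) knots; the water relative to ground = (-1.682, 1.569) knots.
Velocity relative to ground = (0.840, -4.624) + (-1.682, 1.569) = (-0.842, -3.056) knots.
Speed = |(-0.842, -3.056)| = 3.169 knots.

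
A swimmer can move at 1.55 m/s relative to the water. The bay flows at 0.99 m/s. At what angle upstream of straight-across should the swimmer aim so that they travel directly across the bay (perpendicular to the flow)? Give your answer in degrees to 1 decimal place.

39.7°

To cancel the current, the upstream component of the swimmer's velocity must equal the flow: 1.55 sin θ = 0.99.
sin θ = 0.99 / 1.55 = 0.6387.
θ = arcsin(0.6387) = 39.696°.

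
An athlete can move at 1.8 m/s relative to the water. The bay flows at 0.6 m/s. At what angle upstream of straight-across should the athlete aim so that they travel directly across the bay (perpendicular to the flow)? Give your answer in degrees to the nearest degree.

To cancel the current, the upstream component of the athlete's velocity must equal the flow: 1.8 sin θ = 0.6.
sin θ = 0.6 / 1.8 = 0.3333.
θ = arcsin(0.3333) = 19.471°.

19°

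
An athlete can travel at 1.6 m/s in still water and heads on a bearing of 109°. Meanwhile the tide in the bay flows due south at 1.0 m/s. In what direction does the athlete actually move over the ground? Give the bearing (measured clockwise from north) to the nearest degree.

135°

Taking east as x and north as y: velocity relative to the water = (1.513, -0.521) m/s; the water relative to ground = (0.000, -1.000) m/s.
Velocity relative to ground = (1.513, -0.521) + (0.000, -1.000) = (1.513, -1.521) m/s.
Bearing = atan2(1.51, -1.52) = 135.15° clockwise from north.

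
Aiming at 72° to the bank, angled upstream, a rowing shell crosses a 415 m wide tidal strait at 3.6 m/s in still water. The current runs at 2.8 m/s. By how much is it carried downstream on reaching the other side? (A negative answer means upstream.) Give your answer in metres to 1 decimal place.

204.5 m

Perpendicular speed = 3.424 m/s; crossing time = 415 / 3.424 = 121.210 s.
Net downstream speed = 1.688 m/s.
Drift = 1.688 × 121.210 = 204.547 m (downstream).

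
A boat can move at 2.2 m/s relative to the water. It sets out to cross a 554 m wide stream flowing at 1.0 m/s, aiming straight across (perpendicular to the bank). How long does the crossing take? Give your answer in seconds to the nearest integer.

The component of the boat's velocity perpendicular to the bank is 2.2 m/s.
The flow acts along the bank and has no component across it.
Time = 554 / 2.200 = 251.818 s.

252 s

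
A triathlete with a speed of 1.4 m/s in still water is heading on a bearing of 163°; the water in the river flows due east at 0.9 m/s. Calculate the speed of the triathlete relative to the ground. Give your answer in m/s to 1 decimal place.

Taking east as x and north as y: velocity relative to the water = (0.409, -1.339) m/s; the water relative to ground = (0.900, 0.000) m/s.
Velocity relative to ground = (0.409, -1.339) + (0.900, 0.000) = (1.309, -1.339) m/s.
Speed = |(1.309, -1.339)| = 1.873 m/s.

1.9 m/s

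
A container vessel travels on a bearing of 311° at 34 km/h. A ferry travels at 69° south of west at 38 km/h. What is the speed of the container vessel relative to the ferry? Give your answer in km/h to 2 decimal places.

Taking east as x and north as y: container vessel velocity = (-25.660, 22.306) km/h; ferry velocity = (-13.618, -35.476) km/h.
Velocity of container vessel relative to ferry = (-25.660, 22.306) − (-13.618, -35.476) = (-12.042, 57.782) km/h.
Magnitude = |(-12.042, 57.782)| = 59.024 km/h.

59.02 km/h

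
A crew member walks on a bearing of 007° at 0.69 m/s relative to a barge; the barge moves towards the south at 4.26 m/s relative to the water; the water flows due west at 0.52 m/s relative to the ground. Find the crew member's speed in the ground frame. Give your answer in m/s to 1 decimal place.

3.6 m/s

In east/north components (m/s): crew member relative to barge = (0.084, 0.685); barge relative to water = (0.000, -4.260); water relative to ground = (-0.520, 0.000).
Sum = (-0.436, -3.575) m/s.
Speed = |(-0.436, -3.575)| = 3.602 m/s.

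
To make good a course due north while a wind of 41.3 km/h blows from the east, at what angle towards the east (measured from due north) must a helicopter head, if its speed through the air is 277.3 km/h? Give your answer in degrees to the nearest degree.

The wind pushes perpendicular to the desired track; the heading must have a component into the wind equal to 41.3 km/h: 277.3 sin θ = 41.3.
sin θ = 0.1489, so θ = 8.565°.

9°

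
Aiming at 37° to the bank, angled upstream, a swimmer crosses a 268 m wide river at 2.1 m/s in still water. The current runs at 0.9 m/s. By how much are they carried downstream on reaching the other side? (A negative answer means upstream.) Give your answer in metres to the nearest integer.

-165 m

Perpendicular speed = 1.264 m/s; crossing time = 268 / 1.264 = 212.057 s.
Net downstream speed = -0.777 m/s.
Drift = -0.777 × 212.057 = -164.797 m (upstream).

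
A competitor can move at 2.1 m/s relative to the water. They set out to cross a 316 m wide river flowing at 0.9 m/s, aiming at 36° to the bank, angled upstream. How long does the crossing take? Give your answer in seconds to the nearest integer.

256 s

The component of the competitor's velocity perpendicular to the bank is 2.1 × sin 36° = 1.234 m/s.
The flow acts along the bank and has no component across it.
Time = 316 / 1.234 = 256.005 s.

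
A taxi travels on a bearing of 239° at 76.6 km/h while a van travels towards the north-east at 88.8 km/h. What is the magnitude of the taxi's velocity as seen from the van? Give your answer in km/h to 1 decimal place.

164.2 km/h

Taking east as x and north as y: taxi velocity = (-65.659, -39.452) km/h; van velocity = (62.791, 62.791) km/h.
Velocity of taxi relative to van = (-65.659, -39.452) − (62.791, 62.791) = (-128.450, -102.243) km/h.
Magnitude = |(-128.450, -102.243)| = 164.174 km/h.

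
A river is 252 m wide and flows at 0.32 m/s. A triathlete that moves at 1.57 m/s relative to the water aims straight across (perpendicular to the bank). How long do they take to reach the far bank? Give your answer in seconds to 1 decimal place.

The component of the triathlete's velocity perpendicular to the bank is 1.57 m/s.
The current is parallel to the bank, so it does not affect the crossing time.
Time = 252 / 1.570 = 160.510 s.

160.5 s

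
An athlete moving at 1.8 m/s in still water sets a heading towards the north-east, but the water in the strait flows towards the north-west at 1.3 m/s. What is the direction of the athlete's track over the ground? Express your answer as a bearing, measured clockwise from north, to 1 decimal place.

009.2°

Taking east as x and north as y: velocity relative to the water = (1.273, 1.273) m/s; the water relative to ground = (-0.919, 0.919) m/s.
Velocity relative to ground = (1.273, 1.273) + (-0.919, 0.919) = (0.354, 2.192) m/s.
Bearing = atan2(0.35, 2.19) = 9.16° clockwise from north.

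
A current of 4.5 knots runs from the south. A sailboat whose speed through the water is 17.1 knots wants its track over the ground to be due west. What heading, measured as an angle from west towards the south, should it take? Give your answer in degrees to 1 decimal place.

The current pushes perpendicular to the desired track; the heading must have a component into the current equal to 4.5 knots: 17.1 sin θ = 4.5.
sin θ = 0.2632, so θ = 15.258°.

15.3°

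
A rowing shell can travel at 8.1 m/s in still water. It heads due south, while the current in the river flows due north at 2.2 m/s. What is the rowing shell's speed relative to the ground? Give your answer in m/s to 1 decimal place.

5.9 m/s

Taking east as x and north as y: velocity relative to the water = (0.000, -8.100) m/s; the water relative to ground = (0.000, 2.200) m/s.
Velocity relative to ground = (0.000, -8.100) + (0.000, 2.200) = (0.000, -5.900) m/s.
Speed = |(0.000, -5.900)| = 5.900 m/s.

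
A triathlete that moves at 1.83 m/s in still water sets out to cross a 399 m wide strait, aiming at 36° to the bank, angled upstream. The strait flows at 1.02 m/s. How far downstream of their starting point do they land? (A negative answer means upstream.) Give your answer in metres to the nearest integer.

Perpendicular speed = 1.076 m/s; crossing time = 399 / 1.076 = 370.940 s.
Net downstream speed = -0.461 m/s.
Drift = -0.461 × 370.940 = -170.818 m (upstream).

-171 m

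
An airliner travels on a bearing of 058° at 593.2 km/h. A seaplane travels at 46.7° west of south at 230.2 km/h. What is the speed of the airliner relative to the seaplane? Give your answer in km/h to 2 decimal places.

820.18 km/h

Taking east as x and north as y: airliner velocity = (503.062, 314.348) km/h; seaplane velocity = (-167.533, -157.875) km/h.
Velocity of airliner relative to seaplane = (503.062, 314.348) − (-167.533, -157.875) = (670.595, 472.223) km/h.
Magnitude = |(670.595, 472.223)| = 820.179 km/h.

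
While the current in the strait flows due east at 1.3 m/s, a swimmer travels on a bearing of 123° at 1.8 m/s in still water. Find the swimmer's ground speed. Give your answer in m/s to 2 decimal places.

2.98 m/s

Taking east as x and north as y: velocity relative to the water = (1.510, -0.980) m/s; the water relative to ground = (1.300, 0.000) m/s.
Velocity relative to ground = (1.510, -0.980) + (1.300, 0.000) = (2.810, -0.980) m/s.
Speed = |(2.810, -0.980)| = 2.976 m/s.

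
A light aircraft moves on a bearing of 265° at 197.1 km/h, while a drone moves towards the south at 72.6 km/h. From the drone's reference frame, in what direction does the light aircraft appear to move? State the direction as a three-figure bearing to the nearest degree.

286°

Taking east as x and north as y: light aircraft velocity = (-196.350, -17.178) km/h; drone velocity = (0.000, -72.600) km/h.
Velocity of light aircraft relative to drone = (-196.350, -17.178) − (0.000, -72.600) = (-196.350, 55.422) km/h.
Bearing = atan2(-196.35, 55.42) = 285.76° clockwise from north.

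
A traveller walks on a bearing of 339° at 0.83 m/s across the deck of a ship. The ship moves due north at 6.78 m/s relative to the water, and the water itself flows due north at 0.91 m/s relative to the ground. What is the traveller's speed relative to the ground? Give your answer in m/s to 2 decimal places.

8.47 m/s

In east/north components (m/s): traveller relative to ship = (-0.297, 0.775); ship relative to water = (0.000, 6.780); water relative to ground = (0.000, 0.910).
Sum = (-0.297, 8.465) m/s.
Speed = |(-0.297, 8.465)| = 8.470 m/s.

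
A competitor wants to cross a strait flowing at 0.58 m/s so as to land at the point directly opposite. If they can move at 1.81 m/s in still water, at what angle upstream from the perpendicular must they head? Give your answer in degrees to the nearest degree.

19°

To cancel the current, the upstream component of the competitor's velocity must equal the flow: 1.81 sin θ = 0.58.
sin θ = 0.58 / 1.81 = 0.3204.
θ = arcsin(0.3204) = 18.690°.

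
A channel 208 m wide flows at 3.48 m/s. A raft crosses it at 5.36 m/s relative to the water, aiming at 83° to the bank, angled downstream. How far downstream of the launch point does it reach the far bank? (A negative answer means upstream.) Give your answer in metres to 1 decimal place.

Perpendicular speed = 5.320 m/s; crossing time = 208 / 5.320 = 39.097 s.
Net downstream speed = 4.133 m/s.
Drift = 4.133 × 39.097 = 161.598 m (downstream).

161.6 m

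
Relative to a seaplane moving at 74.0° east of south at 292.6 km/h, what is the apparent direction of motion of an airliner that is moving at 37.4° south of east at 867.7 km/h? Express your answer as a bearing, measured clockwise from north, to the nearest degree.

138°

Taking east as x and north as y: airliner velocity = (689.314, -527.020) km/h; seaplane velocity = (281.265, -80.651) km/h.
Velocity of airliner relative to seaplane = (689.314, -527.020) − (281.265, -80.651) = (408.048, -446.369) km/h.
Bearing = atan2(408.05, -446.37) = 137.57° clockwise from north.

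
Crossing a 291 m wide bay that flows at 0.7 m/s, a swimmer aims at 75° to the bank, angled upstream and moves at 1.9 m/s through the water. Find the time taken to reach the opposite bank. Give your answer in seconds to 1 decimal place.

158.6 s

The component of the swimmer's velocity perpendicular to the bank is 1.9 × sin 75° = 1.835 m/s.
The current is parallel to the bank, so it does not affect the crossing time.
Time = 291 / 1.835 = 158.561 s.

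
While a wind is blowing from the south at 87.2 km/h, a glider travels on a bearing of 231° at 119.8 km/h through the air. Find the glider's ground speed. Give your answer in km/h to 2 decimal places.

Taking east as x and north as y: velocity relative to the air = (-93.102, -75.393) km/h; the air relative to ground = (0.000, 87.200) km/h.
Velocity relative to ground = (-93.102, -75.393) + (0.000, 87.200) = (-93.102, 11.807) km/h.
Speed = |(-93.102, 11.807)| = 93.848 km/h.

93.85 km/h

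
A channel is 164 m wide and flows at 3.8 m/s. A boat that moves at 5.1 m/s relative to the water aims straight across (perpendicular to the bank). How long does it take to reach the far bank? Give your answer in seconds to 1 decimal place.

The component of the boat's velocity perpendicular to the bank is 5.1 m/s.
The flow acts along the bank and has no component across it.
Time = 164 / 5.100 = 32.157 s.

32.2 s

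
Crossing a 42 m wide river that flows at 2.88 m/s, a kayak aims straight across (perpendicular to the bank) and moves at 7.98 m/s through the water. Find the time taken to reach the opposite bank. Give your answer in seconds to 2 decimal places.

The component of the kayak's velocity perpendicular to the bank is 7.98 m/s.
Only the cross-stream component determines the crossing time; the current contributes nothing perpendicular to the bank.
Time = 42 / 7.980 = 5.263 s.

5.26 s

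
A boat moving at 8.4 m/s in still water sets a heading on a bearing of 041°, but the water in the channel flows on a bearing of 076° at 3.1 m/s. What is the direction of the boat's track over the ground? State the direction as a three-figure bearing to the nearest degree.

050°

Taking east as x and north as y: velocity relative to the water = (5.511, 6.340) m/s; the water relative to ground = (3.008, 0.750) m/s.
Velocity relative to ground = (5.511, 6.340) + (3.008, 0.750) = (8.519, 7.090) m/s.
Bearing = atan2(8.52, 7.09) = 50.23° clockwise from north.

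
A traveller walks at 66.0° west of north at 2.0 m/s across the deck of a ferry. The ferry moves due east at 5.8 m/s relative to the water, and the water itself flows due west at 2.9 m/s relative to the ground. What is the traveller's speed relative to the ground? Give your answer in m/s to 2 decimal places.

In east/north components (m/s): traveller relative to ferry = (-1.827, 0.813); ferry relative to water = (5.800, 0.000); water relative to ground = (-2.900, 0.000).
Sum = (1.073, 0.813) m/s.
Speed = |(1.073, 0.813)| = 1.346 m/s.

1.35 m/s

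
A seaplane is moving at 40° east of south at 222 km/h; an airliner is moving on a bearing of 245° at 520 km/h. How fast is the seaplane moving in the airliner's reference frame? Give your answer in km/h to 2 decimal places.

Taking east as x and north as y: seaplane velocity = (142.699, -170.062) km/h; airliner velocity = (-471.280, -219.761) km/h.
Velocity of seaplane relative to airliner = (142.699, -170.062) − (-471.280, -219.761) = (613.979, 49.700) km/h.
Magnitude = |(613.979, 49.700)| = 615.987 km/h.

615.99 km/h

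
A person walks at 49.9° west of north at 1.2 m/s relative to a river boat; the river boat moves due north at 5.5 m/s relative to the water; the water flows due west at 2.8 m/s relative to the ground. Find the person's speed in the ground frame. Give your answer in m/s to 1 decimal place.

7.3 m/s

In east/north components (m/s): person relative to river boat = (-0.918, 0.773); river boat relative to water = (0.000, 5.500); water relative to ground = (-2.800, 0.000).
Sum = (-3.718, 6.273) m/s.
Speed = |(-3.718, 6.273)| = 7.292 m/s.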